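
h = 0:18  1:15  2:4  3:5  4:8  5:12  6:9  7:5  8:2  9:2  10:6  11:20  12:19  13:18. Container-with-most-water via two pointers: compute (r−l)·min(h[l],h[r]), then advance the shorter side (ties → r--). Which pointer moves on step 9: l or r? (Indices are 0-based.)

[0,13] min(18,18)*13=234 best=234 * → r--
[0,12] min(18,19)*12=216 best=234 → l++
[1,12] min(15,19)*11=165 best=234 → l++
[2,12] min(4,19)*10=40 best=234 → l++
[3,12] min(5,19)*9=45 best=234 → l++
[4,12] min(8,19)*8=64 best=234 → l++
[5,12] min(12,19)*7=84 best=234 → l++
[6,12] min(9,19)*6=54 best=234 → l++
[7,12] min(5,19)*5=25 best=234 → l++

l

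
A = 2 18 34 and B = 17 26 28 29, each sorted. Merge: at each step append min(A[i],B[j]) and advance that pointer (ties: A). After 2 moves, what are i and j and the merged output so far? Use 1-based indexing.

i=2, j=2, merged so far=[2, 17]

[i=1,j=1] A[i]=2<=B[j]=17 take 2 → i++
[i=2,j=1] A[i]=18>B[j]=17 take 17 → j++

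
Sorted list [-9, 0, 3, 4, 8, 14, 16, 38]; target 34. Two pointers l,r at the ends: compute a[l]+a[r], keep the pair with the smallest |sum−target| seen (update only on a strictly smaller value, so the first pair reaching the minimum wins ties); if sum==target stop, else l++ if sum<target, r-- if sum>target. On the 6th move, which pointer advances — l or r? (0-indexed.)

[0,7] -9+38=29 d=5 * → l++
[1,7] 0+38=38 d=4 * → r--
[1,6] 0+16=16 d=18 → l++
[2,6] 3+16=19 d=15 → l++
[3,6] 4+16=20 d=14 → l++
[4,6] 8+16=24 d=10 → l++

l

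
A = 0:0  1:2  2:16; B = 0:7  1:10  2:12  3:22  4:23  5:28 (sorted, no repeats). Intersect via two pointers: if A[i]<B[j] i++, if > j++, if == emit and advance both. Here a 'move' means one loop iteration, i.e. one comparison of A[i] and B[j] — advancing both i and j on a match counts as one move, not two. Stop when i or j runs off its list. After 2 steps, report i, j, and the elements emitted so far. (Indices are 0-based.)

i=2, j=0, emitted=[]

[i=0,j=0] 0<7 → i++
[i=1,j=0] 2<7 → i++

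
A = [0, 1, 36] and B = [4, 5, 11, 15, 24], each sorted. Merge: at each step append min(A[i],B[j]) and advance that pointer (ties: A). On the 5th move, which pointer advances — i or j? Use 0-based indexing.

i=0 j=0: A[i]=0<=B[j]=4 take 0, i++
i=1 j=0: A[i]=1<=B[j]=4 take 1, i++
i=2 j=0: A[i]=36>B[j]=4 take 4, j++
i=2 j=1: A[i]=36>B[j]=5 take 5, j++
i=2 j=2: A[i]=36>B[j]=11 take 11, j++

j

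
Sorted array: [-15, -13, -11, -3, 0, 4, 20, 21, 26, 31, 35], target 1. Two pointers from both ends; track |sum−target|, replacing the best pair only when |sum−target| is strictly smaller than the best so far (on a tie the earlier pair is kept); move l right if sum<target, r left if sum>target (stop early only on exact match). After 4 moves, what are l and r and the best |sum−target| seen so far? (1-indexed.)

l=1 r=11: -15+35=20 d=19 *, r--
l=1 r=10: -15+31=16 d=15 *, r--
l=1 r=9: -15+26=11 d=10 *, r--
l=1 r=8: -15+21=6 d=5 *, r--

l=1, r=7, best |Δ|=5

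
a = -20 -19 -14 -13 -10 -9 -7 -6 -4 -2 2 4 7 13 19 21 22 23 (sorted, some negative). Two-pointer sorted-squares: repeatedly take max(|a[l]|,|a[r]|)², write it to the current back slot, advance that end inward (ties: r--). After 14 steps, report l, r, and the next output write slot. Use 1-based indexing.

l=1 r=18: |-20|<=|23| out[18]=529, r--
l=1 r=17: |-20|<=|22| out[17]=484, r--
l=1 r=16: |-20|<=|21| out[16]=441, r--
l=1 r=15: |-20|>|19| out[15]=400, l++
l=2 r=15: |-19|<=|19| out[14]=361, r--
l=2 r=14: |-19|>|13| out[13]=361, l++
l=3 r=14: |-14|>|13| out[12]=196, l++
l=4 r=14: |-13|<=|13| out[11]=169, r--
l=4 r=13: |-13|>|7| out[10]=169, l++
l=5 r=13: |-10|>|7| out[9]=100, l++
l=6 r=13: |-9|>|7| out[8]=81, l++
l=7 r=13: |-7|<=|7| out[7]=49, r--
l=7 r=12: |-7|>|4| out[6]=49, l++
l=8 r=12: |-6|>|4| out[5]=36, l++

l=9, r=12, next write slot=4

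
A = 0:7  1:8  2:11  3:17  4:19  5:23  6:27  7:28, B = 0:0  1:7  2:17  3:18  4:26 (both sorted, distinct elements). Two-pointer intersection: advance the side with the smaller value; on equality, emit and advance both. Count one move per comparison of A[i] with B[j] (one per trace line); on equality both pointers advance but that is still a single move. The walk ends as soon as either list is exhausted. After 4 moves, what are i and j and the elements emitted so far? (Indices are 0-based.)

i=0 j=0: 7>0, j++
i=0 j=1: 7==7 emit, i++,j++
i=1 j=2: 8<17, i++
i=2 j=2: 11<17, i++

i=3, j=2, emitted=[7]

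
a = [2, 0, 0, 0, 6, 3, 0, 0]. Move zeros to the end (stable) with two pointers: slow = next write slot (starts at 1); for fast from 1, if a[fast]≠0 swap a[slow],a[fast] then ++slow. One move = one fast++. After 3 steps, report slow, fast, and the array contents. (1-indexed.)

slow=2, fast=4, a=[2, 0, 0, 0, 6, 3, 0, 0]

(s=1,f=1) a[fast]=2≠0 swap→a[1]=2 → slow++,fast++
(s=2,f=2) a[fast]=0 → fast++
(s=2,f=3) a[fast]=0 → fast++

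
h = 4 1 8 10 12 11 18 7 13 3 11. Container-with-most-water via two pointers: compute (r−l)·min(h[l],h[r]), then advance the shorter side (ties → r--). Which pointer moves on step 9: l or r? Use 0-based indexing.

[0,10] min(4,11)*10=40 best=40 * → l++
[1,10] min(1,11)*9=9 best=40 → l++
[2,10] min(8,11)*8=64 best=64 * → l++
[3,10] min(10,11)*7=70 best=70 * → l++
[4,10] min(12,11)*6=66 best=70 → r--
[4,9] min(12,3)*5=15 best=70 → r--
[4,8] min(12,13)*4=48 best=70 → l++
[5,8] min(11,13)*3=33 best=70 → l++
[6,8] min(18,13)*2=26 best=70 → r--

r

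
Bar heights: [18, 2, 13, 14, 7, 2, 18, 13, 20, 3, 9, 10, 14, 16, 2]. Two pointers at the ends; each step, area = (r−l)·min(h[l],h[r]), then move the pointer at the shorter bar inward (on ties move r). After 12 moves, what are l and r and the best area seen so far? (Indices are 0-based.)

l=6, r=8, best area=208

l=0 r=14: min(18,2)*14=28 best=28 *, r--
l=0 r=13: min(18,16)*13=208 best=208 *, r--
l=0 r=12: min(18,14)*12=168 best=208, r--
l=0 r=11: min(18,10)*11=110 best=208, r--
l=0 r=10: min(18,9)*10=90 best=208, r--
l=0 r=9: min(18,3)*9=27 best=208, r--
l=0 r=8: min(18,20)*8=144 best=208, l++
l=1 r=8: min(2,20)*7=14 best=208, l++
l=2 r=8: min(13,20)*6=78 best=208, l++
l=3 r=8: min(14,20)*5=70 best=208, l++
l=4 r=8: min(7,20)*4=28 best=208, l++
l=5 r=8: min(2,20)*3=6 best=208, l++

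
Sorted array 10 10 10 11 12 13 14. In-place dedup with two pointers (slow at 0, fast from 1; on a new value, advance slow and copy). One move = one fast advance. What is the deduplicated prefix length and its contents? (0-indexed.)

slow=0 fast=1: a[fast]=10=a[slow] dup, fast++
slow=0 fast=2: a[fast]=10=a[slow] dup, fast++
slow=0 fast=3: a[fast]=11≠a[slow]=10 write a[1]=11, slow++,fast++
slow=1 fast=4: a[fast]=12≠a[slow]=11 write a[2]=12, slow++,fast++
slow=2 fast=5: a[fast]=13≠a[slow]=12 write a[3]=13, slow++,fast++
slow=3 fast=6: a[fast]=14≠a[slow]=13 write a[4]=14, slow++,fast++

length 5; prefix = [10, 11, 12, 13, 14]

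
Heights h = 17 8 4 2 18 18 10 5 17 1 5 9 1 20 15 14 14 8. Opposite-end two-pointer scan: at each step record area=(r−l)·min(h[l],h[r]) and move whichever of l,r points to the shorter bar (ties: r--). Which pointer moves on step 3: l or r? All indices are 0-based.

r

l=0 r=17: min(17,8)*17=136 best=136 *, r--
l=0 r=16: min(17,14)*16=224 best=224 *, r--
l=0 r=15: min(17,14)*15=210 best=224, r--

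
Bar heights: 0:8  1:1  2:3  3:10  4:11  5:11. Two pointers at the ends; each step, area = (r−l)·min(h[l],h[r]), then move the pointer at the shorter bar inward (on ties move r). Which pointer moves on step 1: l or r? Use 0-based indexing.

l

l=0 r=5: min(8,11)*5=40 best=40 *, l++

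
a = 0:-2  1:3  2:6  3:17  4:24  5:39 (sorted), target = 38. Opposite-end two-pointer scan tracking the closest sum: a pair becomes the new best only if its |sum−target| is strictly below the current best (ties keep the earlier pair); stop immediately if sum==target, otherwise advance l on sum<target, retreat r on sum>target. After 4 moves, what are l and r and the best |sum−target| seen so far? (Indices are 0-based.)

l=3, r=4, best |Δ|=1

l=0 r=5: -2+39=37 d=1 *, l++
l=1 r=5: 3+39=42 d=4, r--
l=1 r=4: 3+24=27 d=11, l++
l=2 r=4: 6+24=30 d=8, l++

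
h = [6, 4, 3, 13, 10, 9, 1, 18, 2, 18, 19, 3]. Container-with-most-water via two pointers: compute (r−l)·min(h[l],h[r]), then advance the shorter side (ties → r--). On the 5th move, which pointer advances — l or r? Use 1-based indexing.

l

[1,12] min(6,3)*11=33 best=33 * → r--
[1,11] min(6,19)*10=60 best=60 * → l++
[2,11] min(4,19)*9=36 best=60 → l++
[3,11] min(3,19)*8=24 best=60 → l++
[4,11] min(13,19)*7=91 best=91 * → l++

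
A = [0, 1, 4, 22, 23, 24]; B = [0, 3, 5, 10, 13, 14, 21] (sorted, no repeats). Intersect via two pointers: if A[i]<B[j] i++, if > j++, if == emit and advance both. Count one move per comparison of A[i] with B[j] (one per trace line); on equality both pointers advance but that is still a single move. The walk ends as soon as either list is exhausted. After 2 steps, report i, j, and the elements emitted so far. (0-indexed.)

i=2, j=1, emitted=[0]

i=0 j=0: 0==0 emit, i++,j++
i=1 j=1: 1<3, i++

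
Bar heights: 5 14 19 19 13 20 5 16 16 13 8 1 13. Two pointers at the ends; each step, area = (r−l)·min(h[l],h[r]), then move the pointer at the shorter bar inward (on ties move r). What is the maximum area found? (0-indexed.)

l=0 r=12: min(5,13)*12=60 best=60 *, l++
l=1 r=12: min(14,13)*11=143 best=143 *, r--
l=1 r=11: min(14,1)*10=10 best=143, r--
l=1 r=10: min(14,8)*9=72 best=143, r--
l=1 r=9: min(14,13)*8=104 best=143, r--
l=1 r=8: min(14,16)*7=98 best=143, l++
l=2 r=8: min(19,16)*6=96 best=143, r--
l=2 r=7: min(19,16)*5=80 best=143, r--
l=2 r=6: min(19,5)*4=20 best=143, r--
l=2 r=5: min(19,20)*3=57 best=143, l++
l=3 r=5: min(19,20)*2=38 best=143, l++
l=4 r=5: min(13,20)*1=13 best=143, l++

max area = 143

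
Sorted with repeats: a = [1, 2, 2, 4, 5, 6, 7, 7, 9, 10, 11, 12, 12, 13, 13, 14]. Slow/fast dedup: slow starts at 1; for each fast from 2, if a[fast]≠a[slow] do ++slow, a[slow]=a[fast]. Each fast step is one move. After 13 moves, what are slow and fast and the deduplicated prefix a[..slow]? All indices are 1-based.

slow=11, fast=15, prefix=[1, 2, 4, 5, 6, 7, 9, 10, 11, 12, 13]

(s=1,f=2) a[fast]=2≠a[slow]=1 write a[2]=2 → slow++,fast++
(s=2,f=3) a[fast]=2=a[slow] dup → fast++
(s=2,f=4) a[fast]=4≠a[slow]=2 write a[3]=4 → slow++,fast++
(s=3,f=5) a[fast]=5≠a[slow]=4 write a[4]=5 → slow++,fast++
(s=4,f=6) a[fast]=6≠a[slow]=5 write a[5]=6 → slow++,fast++
(s=5,f=7) a[fast]=7≠a[slow]=6 write a[6]=7 → slow++,fast++
(s=6,f=8) a[fast]=7=a[slow] dup → fast++
(s=6,f=9) a[fast]=9≠a[slow]=7 write a[7]=9 → slow++,fast++
(s=7,f=10) a[fast]=10≠a[slow]=9 write a[8]=10 → slow++,fast++
(s=8,f=11) a[fast]=11≠a[slow]=10 write a[9]=11 → slow++,fast++
(s=9,f=12) a[fast]=12≠a[slow]=11 write a[10]=12 → slow++,fast++
(s=10,f=13) a[fast]=12=a[slow] dup → fast++
(s=10,f=14) a[fast]=13≠a[slow]=12 write a[11]=13 → slow++,fast++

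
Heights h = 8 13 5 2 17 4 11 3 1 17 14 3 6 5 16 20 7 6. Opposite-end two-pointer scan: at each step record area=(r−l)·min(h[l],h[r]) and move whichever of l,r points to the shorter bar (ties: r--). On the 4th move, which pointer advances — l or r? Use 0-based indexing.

l=0 r=17: min(8,6)*17=102 best=102 *, r--
l=0 r=16: min(8,7)*16=112 best=112 *, r--
l=0 r=15: min(8,20)*15=120 best=120 *, l++
l=1 r=15: min(13,20)*14=182 best=182 *, l++

l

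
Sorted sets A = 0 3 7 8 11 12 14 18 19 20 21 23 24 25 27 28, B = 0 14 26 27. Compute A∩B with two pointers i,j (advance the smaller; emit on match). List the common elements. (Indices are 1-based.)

intersection = [0, 14, 27]

i=1 j=1: 0==0 emit, i++,j++
i=2 j=2: 3<14, i++
i=3 j=2: 7<14, i++
i=4 j=2: 8<14, i++
i=5 j=2: 11<14, i++
i=6 j=2: 12<14, i++
i=7 j=2: 14==14 emit, i++,j++
i=8 j=3: 18<26, i++
i=9 j=3: 19<26, i++
i=10 j=3: 20<26, i++
i=11 j=3: 21<26, i++
i=12 j=3: 23<26, i++
i=13 j=3: 24<26, i++
i=14 j=3: 25<26, i++
i=15 j=3: 27>26, j++
i=15 j=4: 27==27 emit, i++,j++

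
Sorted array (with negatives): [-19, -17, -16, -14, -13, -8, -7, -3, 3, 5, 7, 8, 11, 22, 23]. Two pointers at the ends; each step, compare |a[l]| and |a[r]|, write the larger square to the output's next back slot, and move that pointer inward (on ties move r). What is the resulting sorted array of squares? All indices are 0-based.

[0,14] |-19|<=|23| out[14]=529 → r--
[0,13] |-19|<=|22| out[13]=484 → r--
[0,12] |-19|>|11| out[12]=361 → l++
[1,12] |-17|>|11| out[11]=289 → l++
[2,12] |-16|>|11| out[10]=256 → l++
[3,12] |-14|>|11| out[9]=196 → l++
[4,12] |-13|>|11| out[8]=169 → l++
[5,12] |-8|<=|11| out[7]=121 → r--
[5,11] |-8|<=|8| out[6]=64 → r--
[5,10] |-8|>|7| out[5]=64 → l++
[6,10] |-7|<=|7| out[4]=49 → r--
[6,9] |-7|>|5| out[3]=49 → l++
[7,9] |-3|<=|5| out[2]=25 → r--
[7,8] |-3|<=|3| out[1]=9 → r--
[7,7] |-3|<=|-3| out[0]=9 → r--

[9, 9, 25, 49, 49, 64, 64, 121, 169, 196, 256, 289, 361, 484, 529]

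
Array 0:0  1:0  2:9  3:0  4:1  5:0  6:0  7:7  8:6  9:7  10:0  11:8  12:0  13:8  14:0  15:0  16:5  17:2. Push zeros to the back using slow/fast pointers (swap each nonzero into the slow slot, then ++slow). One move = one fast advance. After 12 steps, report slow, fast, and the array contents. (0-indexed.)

slow=0 fast=0: a[fast]=0, fast++
slow=0 fast=1: a[fast]=0, fast++
slow=0 fast=2: a[fast]=9≠0 swap→a[0]=9, slow++,fast++
slow=1 fast=3: a[fast]=0, fast++
slow=1 fast=4: a[fast]=1≠0 swap→a[1]=1, slow++,fast++
slow=2 fast=5: a[fast]=0, fast++
slow=2 fast=6: a[fast]=0, fast++
slow=2 fast=7: a[fast]=7≠0 swap→a[2]=7, slow++,fast++
slow=3 fast=8: a[fast]=6≠0 swap→a[3]=6, slow++,fast++
slow=4 fast=9: a[fast]=7≠0 swap→a[4]=7, slow++,fast++
slow=5 fast=10: a[fast]=0, fast++
slow=5 fast=11: a[fast]=8≠0 swap→a[5]=8, slow++,fast++

slow=6, fast=12, a=[9, 1, 7, 6, 7, 8, 0, 0, 0, 0, 0, 0, 0, 8, 0, 0, 5, 2]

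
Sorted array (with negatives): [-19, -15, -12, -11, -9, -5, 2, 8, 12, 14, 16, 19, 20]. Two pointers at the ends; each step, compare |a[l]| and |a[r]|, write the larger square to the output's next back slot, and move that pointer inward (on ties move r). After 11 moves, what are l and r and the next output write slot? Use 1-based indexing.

l=1 r=13: |-19|<=|20| out[13]=400, r--
l=1 r=12: |-19|<=|19| out[12]=361, r--
l=1 r=11: |-19|>|16| out[11]=361, l++
l=2 r=11: |-15|<=|16| out[10]=256, r--
l=2 r=10: |-15|>|14| out[9]=225, l++
l=3 r=10: |-12|<=|14| out[8]=196, r--
l=3 r=9: |-12|<=|12| out[7]=144, r--
l=3 r=8: |-12|>|8| out[6]=144, l++
l=4 r=8: |-11|>|8| out[5]=121, l++
l=5 r=8: |-9|>|8| out[4]=81, l++
l=6 r=8: |-5|<=|8| out[3]=64, r--

l=6, r=7, next write slot=2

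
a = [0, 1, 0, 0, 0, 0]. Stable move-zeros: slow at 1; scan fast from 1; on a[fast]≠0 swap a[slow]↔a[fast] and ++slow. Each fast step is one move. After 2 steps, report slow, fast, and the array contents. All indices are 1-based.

slow=1 fast=1: a[fast]=0, fast++
slow=1 fast=2: a[fast]=1≠0 swap→a[1]=1, slow++,fast++

slow=2, fast=3, a=[1, 0, 0, 0, 0, 0]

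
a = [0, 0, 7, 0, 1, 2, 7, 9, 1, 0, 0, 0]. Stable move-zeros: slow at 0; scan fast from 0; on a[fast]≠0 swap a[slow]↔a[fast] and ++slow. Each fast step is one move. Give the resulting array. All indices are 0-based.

slow=0 fast=0: a[fast]=0, fast++
slow=0 fast=1: a[fast]=0, fast++
slow=0 fast=2: a[fast]=7≠0 swap→a[0]=7, slow++,fast++
slow=1 fast=3: a[fast]=0, fast++
slow=1 fast=4: a[fast]=1≠0 swap→a[1]=1, slow++,fast++
slow=2 fast=5: a[fast]=2≠0 swap→a[2]=2, slow++,fast++
slow=3 fast=6: a[fast]=7≠0 swap→a[3]=7, slow++,fast++
slow=4 fast=7: a[fast]=9≠0 swap→a[4]=9, slow++,fast++
slow=5 fast=8: a[fast]=1≠0 swap→a[5]=1, slow++,fast++
slow=6 fast=9: a[fast]=0, fast++
slow=6 fast=10: a[fast]=0, fast++
slow=6 fast=11: a[fast]=0, fast++

[7, 1, 2, 7, 9, 1, 0, 0, 0, 0, 0, 0]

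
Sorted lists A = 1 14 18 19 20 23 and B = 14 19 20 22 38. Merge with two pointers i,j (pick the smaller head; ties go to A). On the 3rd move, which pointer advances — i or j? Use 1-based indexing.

j

[i=1,j=1] A[i]=1<=B[j]=14 take 1 → i++
[i=2,j=1] A[i]=14<=B[j]=14 take 14 → i++
[i=3,j=1] A[i]=18>B[j]=14 take 14 → j++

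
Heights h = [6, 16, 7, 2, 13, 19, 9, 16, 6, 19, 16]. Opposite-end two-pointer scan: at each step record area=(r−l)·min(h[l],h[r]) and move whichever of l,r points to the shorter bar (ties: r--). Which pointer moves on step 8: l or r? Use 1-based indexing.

[1,11] min(6,16)*10=60 best=60 * → l++
[2,11] min(16,16)*9=144 best=144 * → r--
[2,10] min(16,19)*8=128 best=144 → l++
[3,10] min(7,19)*7=49 best=144 → l++
[4,10] min(2,19)*6=12 best=144 → l++
[5,10] min(13,19)*5=65 best=144 → l++
[6,10] min(19,19)*4=76 best=144 → r--
[6,9] min(19,6)*3=18 best=144 → r--

r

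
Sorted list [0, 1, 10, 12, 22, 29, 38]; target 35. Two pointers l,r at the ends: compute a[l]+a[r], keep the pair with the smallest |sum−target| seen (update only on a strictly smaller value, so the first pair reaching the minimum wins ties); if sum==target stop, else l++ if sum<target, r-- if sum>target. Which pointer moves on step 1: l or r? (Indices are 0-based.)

r

[0,6] 0+38=38 d=3 * → r--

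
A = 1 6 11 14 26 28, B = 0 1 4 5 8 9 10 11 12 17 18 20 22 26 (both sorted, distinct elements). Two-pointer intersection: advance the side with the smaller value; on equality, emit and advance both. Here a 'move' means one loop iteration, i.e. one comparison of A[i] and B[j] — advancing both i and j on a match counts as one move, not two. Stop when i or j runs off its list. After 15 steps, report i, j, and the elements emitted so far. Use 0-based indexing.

[i=0,j=0] 1>0 → j++
[i=0,j=1] 1==1 emit → i++,j++
[i=1,j=2] 6>4 → j++
[i=1,j=3] 6>5 → j++
[i=1,j=4] 6<8 → i++
[i=2,j=4] 11>8 → j++
[i=2,j=5] 11>9 → j++
[i=2,j=6] 11>10 → j++
[i=2,j=7] 11==11 emit → i++,j++
[i=3,j=8] 14>12 → j++
[i=3,j=9] 14<17 → i++
[i=4,j=9] 26>17 → j++
[i=4,j=10] 26>18 → j++
[i=4,j=11] 26>20 → j++
[i=4,j=12] 26>22 → j++

i=4, j=13, emitted=[1, 11]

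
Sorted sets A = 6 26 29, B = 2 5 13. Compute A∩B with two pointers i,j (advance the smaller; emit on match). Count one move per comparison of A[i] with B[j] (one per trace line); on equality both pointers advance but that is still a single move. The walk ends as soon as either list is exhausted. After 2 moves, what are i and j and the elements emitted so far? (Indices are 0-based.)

[i=0,j=0] 6>2 → j++
[i=0,j=1] 6>5 → j++

i=0, j=2, emitted=[]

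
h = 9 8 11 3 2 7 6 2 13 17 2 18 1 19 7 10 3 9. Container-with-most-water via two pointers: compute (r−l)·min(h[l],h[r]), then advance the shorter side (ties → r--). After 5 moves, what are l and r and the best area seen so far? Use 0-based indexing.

l=2, r=14, best area=153

[0,17] min(9,9)*17=153 best=153 * → r--
[0,16] min(9,3)*16=48 best=153 → r--
[0,15] min(9,10)*15=135 best=153 → l++
[1,15] min(8,10)*14=112 best=153 → l++
[2,15] min(11,10)*13=130 best=153 → r--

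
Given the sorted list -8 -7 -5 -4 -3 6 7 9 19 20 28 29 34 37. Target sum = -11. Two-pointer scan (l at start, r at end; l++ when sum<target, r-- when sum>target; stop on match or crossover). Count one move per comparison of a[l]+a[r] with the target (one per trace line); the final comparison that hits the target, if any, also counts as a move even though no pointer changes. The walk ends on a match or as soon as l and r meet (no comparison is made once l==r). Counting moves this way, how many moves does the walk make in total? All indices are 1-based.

[1,14] -8+37=29 >-11 → r--
[1,13] -8+34=26 >-11 → r--
[1,12] -8+29=21 >-11 → r--
[1,11] -8+28=20 >-11 → r--
[1,10] -8+20=12 >-11 → r--
[1,9] -8+19=11 >-11 → r--
[1,8] -8+9=1 >-11 → r--
[1,7] -8+7=-1 >-11 → r--
[1,6] -8+6=-2 >-11 → r--
[1,5] -8+-3=-11 → found

10 moves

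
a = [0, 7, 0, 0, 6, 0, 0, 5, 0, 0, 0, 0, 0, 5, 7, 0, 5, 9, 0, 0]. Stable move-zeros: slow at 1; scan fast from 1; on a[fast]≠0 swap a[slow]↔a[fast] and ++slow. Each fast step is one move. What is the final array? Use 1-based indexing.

slow=1 fast=1: a[fast]=0, fast++
slow=1 fast=2: a[fast]=7≠0 swap→a[1]=7, slow++,fast++
slow=2 fast=3: a[fast]=0, fast++
slow=2 fast=4: a[fast]=0, fast++
slow=2 fast=5: a[fast]=6≠0 swap→a[2]=6, slow++,fast++
slow=3 fast=6: a[fast]=0, fast++
slow=3 fast=7: a[fast]=0, fast++
slow=3 fast=8: a[fast]=5≠0 swap→a[3]=5, slow++,fast++
slow=4 fast=9: a[fast]=0, fast++
slow=4 fast=10: a[fast]=0, fast++
slow=4 fast=11: a[fast]=0, fast++
slow=4 fast=12: a[fast]=0, fast++
slow=4 fast=13: a[fast]=0, fast++
slow=4 fast=14: a[fast]=5≠0 swap→a[4]=5, slow++,fast++
slow=5 fast=15: a[fast]=7≠0 swap→a[5]=7, slow++,fast++
slow=6 fast=16: a[fast]=0, fast++
slow=6 fast=17: a[fast]=5≠0 swap→a[6]=5, slow++,fast++
slow=7 fast=18: a[fast]=9≠0 swap→a[7]=9, slow++,fast++
slow=8 fast=19: a[fast]=0, fast++
slow=8 fast=20: a[fast]=0, fast++

[7, 6, 5, 5, 7, 5, 9, 0, 0, 0, 0, 0, 0, 0, 0, 0, 0, 0, 0, 0]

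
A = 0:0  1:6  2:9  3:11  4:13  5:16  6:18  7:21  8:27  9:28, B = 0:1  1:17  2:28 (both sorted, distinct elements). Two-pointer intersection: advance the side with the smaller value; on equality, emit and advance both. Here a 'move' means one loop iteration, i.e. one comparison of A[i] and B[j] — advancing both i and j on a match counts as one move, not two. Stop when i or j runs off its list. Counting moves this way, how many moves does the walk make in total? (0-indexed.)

i=0 j=0: 0<1, i++
i=1 j=0: 6>1, j++
i=1 j=1: 6<17, i++
i=2 j=1: 9<17, i++
i=3 j=1: 11<17, i++
i=4 j=1: 13<17, i++
i=5 j=1: 16<17, i++
i=6 j=1: 18>17, j++
i=6 j=2: 18<28, i++
i=7 j=2: 21<28, i++
i=8 j=2: 27<28, i++
i=9 j=2: 28==28 emit, i++,j++

12 moves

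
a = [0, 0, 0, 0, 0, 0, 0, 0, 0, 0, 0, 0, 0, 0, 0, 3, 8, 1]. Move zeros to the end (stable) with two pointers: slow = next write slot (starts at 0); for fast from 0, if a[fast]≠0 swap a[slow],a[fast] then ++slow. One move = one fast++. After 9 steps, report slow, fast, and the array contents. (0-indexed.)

slow=0, fast=9, a=[0, 0, 0, 0, 0, 0, 0, 0, 0, 0, 0, 0, 0, 0, 0, 3, 8, 1]

slow=0 fast=0: a[fast]=0, fast++
slow=0 fast=1: a[fast]=0, fast++
slow=0 fast=2: a[fast]=0, fast++
slow=0 fast=3: a[fast]=0, fast++
slow=0 fast=4: a[fast]=0, fast++
slow=0 fast=5: a[fast]=0, fast++
slow=0 fast=6: a[fast]=0, fast++
slow=0 fast=7: a[fast]=0, fast++
slow=0 fast=8: a[fast]=0, fast++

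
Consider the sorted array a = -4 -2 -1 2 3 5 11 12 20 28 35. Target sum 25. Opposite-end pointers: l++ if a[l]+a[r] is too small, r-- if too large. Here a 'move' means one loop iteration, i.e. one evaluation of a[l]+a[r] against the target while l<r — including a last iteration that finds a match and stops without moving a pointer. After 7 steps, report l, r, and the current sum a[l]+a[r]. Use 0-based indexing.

l=5, r=8, sum=25

l=0 r=10: -4+35=31 >25, r--
l=0 r=9: -4+28=24 <25, l++
l=1 r=9: -2+28=26 >25, r--
l=1 r=8: -2+20=18 <25, l++
l=2 r=8: -1+20=19 <25, l++
l=3 r=8: 2+20=22 <25, l++
l=4 r=8: 3+20=23 <25, l++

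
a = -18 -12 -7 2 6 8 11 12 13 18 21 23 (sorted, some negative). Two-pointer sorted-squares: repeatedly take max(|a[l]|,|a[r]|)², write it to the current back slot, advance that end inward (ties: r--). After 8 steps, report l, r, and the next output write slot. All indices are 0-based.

l=2, r=5, next write slot=3

[0,11] |-18|<=|23| out[11]=529 → r--
[0,10] |-18|<=|21| out[10]=441 → r--
[0,9] |-18|<=|18| out[9]=324 → r--
[0,8] |-18|>|13| out[8]=324 → l++
[1,8] |-12|<=|13| out[7]=169 → r--
[1,7] |-12|<=|12| out[6]=144 → r--
[1,6] |-12|>|11| out[5]=144 → l++
[2,6] |-7|<=|11| out[4]=121 → r--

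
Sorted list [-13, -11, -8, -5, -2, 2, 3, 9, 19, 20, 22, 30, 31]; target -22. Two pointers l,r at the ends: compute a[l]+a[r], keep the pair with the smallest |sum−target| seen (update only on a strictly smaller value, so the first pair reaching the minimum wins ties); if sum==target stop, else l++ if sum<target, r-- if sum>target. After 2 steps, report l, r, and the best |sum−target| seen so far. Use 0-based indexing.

l=0 r=12: -13+31=18 d=40 *, r--
l=0 r=11: -13+30=17 d=39 *, r--

l=0, r=10, best |Δ|=39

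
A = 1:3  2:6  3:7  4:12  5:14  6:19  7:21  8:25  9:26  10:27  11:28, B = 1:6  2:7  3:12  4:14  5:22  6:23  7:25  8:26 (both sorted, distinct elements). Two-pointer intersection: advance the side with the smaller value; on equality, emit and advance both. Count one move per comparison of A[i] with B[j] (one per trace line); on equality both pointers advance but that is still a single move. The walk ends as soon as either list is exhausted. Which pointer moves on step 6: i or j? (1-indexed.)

[i=1,j=1] 3<6 → i++
[i=2,j=1] 6==6 emit → i++,j++
[i=3,j=2] 7==7 emit → i++,j++
[i=4,j=3] 12==12 emit → i++,j++
[i=5,j=4] 14==14 emit → i++,j++
[i=6,j=5] 19<22 → i++

i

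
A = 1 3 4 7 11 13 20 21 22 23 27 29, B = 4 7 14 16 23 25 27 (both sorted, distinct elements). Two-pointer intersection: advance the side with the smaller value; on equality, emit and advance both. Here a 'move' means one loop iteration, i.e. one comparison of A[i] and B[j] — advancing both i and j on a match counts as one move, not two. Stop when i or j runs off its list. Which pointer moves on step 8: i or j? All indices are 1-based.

j

[i=1,j=1] 1<4 → i++
[i=2,j=1] 3<4 → i++
[i=3,j=1] 4==4 emit → i++,j++
[i=4,j=2] 7==7 emit → i++,j++
[i=5,j=3] 11<14 → i++
[i=6,j=3] 13<14 → i++
[i=7,j=3] 20>14 → j++
[i=7,j=4] 20>16 → j++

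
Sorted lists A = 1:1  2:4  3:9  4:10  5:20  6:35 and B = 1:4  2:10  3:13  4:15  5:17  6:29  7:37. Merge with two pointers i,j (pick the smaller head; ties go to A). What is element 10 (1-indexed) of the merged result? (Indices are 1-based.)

merged[10] = 20

[i=1,j=1] A[i]=1<=B[j]=4 take 1 → i++
[i=2,j=1] A[i]=4<=B[j]=4 take 4 → i++
[i=3,j=1] A[i]=9>B[j]=4 take 4 → j++
[i=3,j=2] A[i]=9<=B[j]=10 take 9 → i++
[i=4,j=2] A[i]=10<=B[j]=10 take 10 → i++
[i=5,j=2] A[i]=20>B[j]=10 take 10 → j++
[i=5,j=3] A[i]=20>B[j]=13 take 13 → j++
[i=5,j=4] A[i]=20>B[j]=15 take 15 → j++
[i=5,j=5] A[i]=20>B[j]=17 take 17 → j++
[i=5,j=6] A[i]=20<=B[j]=29 take 20 → i++
[i=6,j=6] A[i]=35>B[j]=29 take 29 → j++
[i=6,j=7] A[i]=35<=B[j]=37 take 35 → i++
[i=7,j=7] A done, take B[j]=37 → j++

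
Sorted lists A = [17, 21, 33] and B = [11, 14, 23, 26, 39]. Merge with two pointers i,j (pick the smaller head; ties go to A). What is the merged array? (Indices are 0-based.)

[11, 14, 17, 21, 23, 26, 33, 39]

[i=0,j=0] A[i]=17>B[j]=11 take 11 → j++
[i=0,j=1] A[i]=17>B[j]=14 take 14 → j++
[i=0,j=2] A[i]=17<=B[j]=23 take 17 → i++
[i=1,j=2] A[i]=21<=B[j]=23 take 21 → i++
[i=2,j=2] A[i]=33>B[j]=23 take 23 → j++
[i=2,j=3] A[i]=33>B[j]=26 take 26 → j++
[i=2,j=4] A[i]=33<=B[j]=39 take 33 → i++
[i=3,j=4] A done, take B[j]=39 → j++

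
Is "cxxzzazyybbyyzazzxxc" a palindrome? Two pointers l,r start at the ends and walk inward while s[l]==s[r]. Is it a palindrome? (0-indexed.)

l=0 r=19: 'c'=='c', l++,r--
l=1 r=18: 'x'=='x', l++,r--
l=2 r=17: 'x'=='x', l++,r--
l=3 r=16: 'z'=='z', l++,r--
l=4 r=15: 'z'=='z', l++,r--
l=5 r=14: 'a'=='a', l++,r--
l=6 r=13: 'z'=='z', l++,r--
l=7 r=12: 'y'=='y', l++,r--
l=8 r=11: 'y'=='y', l++,r--
l=9 r=10: 'b'=='b', l++,r--

palindrome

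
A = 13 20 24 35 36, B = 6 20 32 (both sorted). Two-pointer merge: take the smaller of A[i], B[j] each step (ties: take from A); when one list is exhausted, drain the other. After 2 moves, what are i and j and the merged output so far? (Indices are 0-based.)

[i=0,j=0] A[i]=13>B[j]=6 take 6 → j++
[i=0,j=1] A[i]=13<=B[j]=20 take 13 → i++

i=1, j=1, merged so far=[6, 13]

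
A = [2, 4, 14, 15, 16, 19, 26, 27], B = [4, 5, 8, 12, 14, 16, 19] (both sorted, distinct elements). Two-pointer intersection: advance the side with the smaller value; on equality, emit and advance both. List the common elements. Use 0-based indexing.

[i=0,j=0] 2<4 → i++
[i=1,j=0] 4==4 emit → i++,j++
[i=2,j=1] 14>5 → j++
[i=2,j=2] 14>8 → j++
[i=2,j=3] 14>12 → j++
[i=2,j=4] 14==14 emit → i++,j++
[i=3,j=5] 15<16 → i++
[i=4,j=5] 16==16 emit → i++,j++
[i=5,j=6] 19==19 emit → i++,j++

intersection = [4, 14, 16, 19]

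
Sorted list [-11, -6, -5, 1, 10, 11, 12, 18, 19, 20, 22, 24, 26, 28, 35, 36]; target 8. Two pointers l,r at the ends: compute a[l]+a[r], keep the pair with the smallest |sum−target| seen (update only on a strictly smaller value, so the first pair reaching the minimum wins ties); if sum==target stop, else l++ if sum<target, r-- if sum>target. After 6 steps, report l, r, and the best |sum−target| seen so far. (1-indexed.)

l=1, r=10, best |Δ|=3

[1,16] -11+36=25 d=17 * → r--
[1,15] -11+35=24 d=16 * → r--
[1,14] -11+28=17 d=9 * → r--
[1,13] -11+26=15 d=7 * → r--
[1,12] -11+24=13 d=5 * → r--
[1,11] -11+22=11 d=3 * → r--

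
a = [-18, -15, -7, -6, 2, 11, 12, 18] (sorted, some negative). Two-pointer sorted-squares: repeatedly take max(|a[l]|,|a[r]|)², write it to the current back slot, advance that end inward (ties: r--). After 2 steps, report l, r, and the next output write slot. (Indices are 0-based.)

[0,7] |-18|<=|18| out[7]=324 → r--
[0,6] |-18|>|12| out[6]=324 → l++

l=1, r=6, next write slot=5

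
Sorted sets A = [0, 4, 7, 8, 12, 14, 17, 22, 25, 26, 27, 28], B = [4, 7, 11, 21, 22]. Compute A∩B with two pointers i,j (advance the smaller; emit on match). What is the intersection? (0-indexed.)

[i=0,j=0] 0<4 → i++
[i=1,j=0] 4==4 emit → i++,j++
[i=2,j=1] 7==7 emit → i++,j++
[i=3,j=2] 8<11 → i++
[i=4,j=2] 12>11 → j++
[i=4,j=3] 12<21 → i++
[i=5,j=3] 14<21 → i++
[i=6,j=3] 17<21 → i++
[i=7,j=3] 22>21 → j++
[i=7,j=4] 22==22 emit → i++,j++

intersection = [4, 7, 22]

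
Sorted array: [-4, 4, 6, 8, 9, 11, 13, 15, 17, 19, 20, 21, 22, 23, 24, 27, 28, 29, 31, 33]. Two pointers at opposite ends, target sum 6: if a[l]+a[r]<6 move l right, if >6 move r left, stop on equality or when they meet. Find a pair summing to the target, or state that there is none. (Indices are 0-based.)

no pair

[0,19] -4+33=29 >6 → r--
[0,18] -4+31=27 >6 → r--
[0,17] -4+29=25 >6 → r--
[0,16] -4+28=24 >6 → r--
[0,15] -4+27=23 >6 → r--
[0,14] -4+24=20 >6 → r--
[0,13] -4+23=19 >6 → r--
[0,12] -4+22=18 >6 → r--
[0,11] -4+21=17 >6 → r--
[0,10] -4+20=16 >6 → r--
[0,9] -4+19=15 >6 → r--
[0,8] -4+17=13 >6 → r--
[0,7] -4+15=11 >6 → r--
[0,6] -4+13=9 >6 → r--
[0,5] -4+11=7 >6 → r--
[0,4] -4+9=5 <6 → l++
[1,4] 4+9=13 >6 → r--
[1,3] 4+8=12 >6 → r--
[1,2] 4+6=10 >6 → r--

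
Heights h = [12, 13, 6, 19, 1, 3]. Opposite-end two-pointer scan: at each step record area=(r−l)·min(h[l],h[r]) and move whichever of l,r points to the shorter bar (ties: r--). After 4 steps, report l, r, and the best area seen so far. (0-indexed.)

l=2, r=3, best area=36

[0,5] min(12,3)*5=15 best=15 * → r--
[0,4] min(12,1)*4=4 best=15 → r--
[0,3] min(12,19)*3=36 best=36 * → l++
[1,3] min(13,19)*2=26 best=36 → l++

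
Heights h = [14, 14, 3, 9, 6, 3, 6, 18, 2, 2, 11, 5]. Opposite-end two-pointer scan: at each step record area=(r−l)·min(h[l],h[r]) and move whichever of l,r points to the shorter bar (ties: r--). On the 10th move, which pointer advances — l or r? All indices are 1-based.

l=1 r=12: min(14,5)*11=55 best=55 *, r--
l=1 r=11: min(14,11)*10=110 best=110 *, r--
l=1 r=10: min(14,2)*9=18 best=110, r--
l=1 r=9: min(14,2)*8=16 best=110, r--
l=1 r=8: min(14,18)*7=98 best=110, l++
l=2 r=8: min(14,18)*6=84 best=110, l++
l=3 r=8: min(3,18)*5=15 best=110, l++
l=4 r=8: min(9,18)*4=36 best=110, l++
l=5 r=8: min(6,18)*3=18 best=110, l++
l=6 r=8: min(3,18)*2=6 best=110, l++

l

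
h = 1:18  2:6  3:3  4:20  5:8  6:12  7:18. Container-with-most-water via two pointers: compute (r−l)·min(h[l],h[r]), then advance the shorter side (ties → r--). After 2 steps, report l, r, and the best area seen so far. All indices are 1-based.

l=1 r=7: min(18,18)*6=108 best=108 *, r--
l=1 r=6: min(18,12)*5=60 best=108, r--

l=1, r=5, best area=108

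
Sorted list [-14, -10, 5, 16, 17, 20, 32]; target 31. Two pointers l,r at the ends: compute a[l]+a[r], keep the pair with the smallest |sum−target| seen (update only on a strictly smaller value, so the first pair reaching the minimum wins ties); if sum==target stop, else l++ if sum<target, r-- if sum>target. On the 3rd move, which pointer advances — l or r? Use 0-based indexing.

r

[0,6] -14+32=18 d=13 * → l++
[1,6] -10+32=22 d=9 * → l++
[2,6] 5+32=37 d=6 * → r--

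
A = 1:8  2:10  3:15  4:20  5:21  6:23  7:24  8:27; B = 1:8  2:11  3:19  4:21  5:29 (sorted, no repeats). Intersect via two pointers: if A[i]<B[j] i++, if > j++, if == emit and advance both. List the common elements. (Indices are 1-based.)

[i=1,j=1] 8==8 emit → i++,j++
[i=2,j=2] 10<11 → i++
[i=3,j=2] 15>11 → j++
[i=3,j=3] 15<19 → i++
[i=4,j=3] 20>19 → j++
[i=4,j=4] 20<21 → i++
[i=5,j=4] 21==21 emit → i++,j++
[i=6,j=5] 23<29 → i++
[i=7,j=5] 24<29 → i++
[i=8,j=5] 27<29 → i++

intersection = [8, 21]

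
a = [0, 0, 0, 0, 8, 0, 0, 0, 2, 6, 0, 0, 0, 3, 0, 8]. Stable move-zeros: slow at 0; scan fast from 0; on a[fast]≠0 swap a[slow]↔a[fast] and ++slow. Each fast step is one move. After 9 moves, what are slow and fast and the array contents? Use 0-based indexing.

slow=0 fast=0: a[fast]=0, fast++
slow=0 fast=1: a[fast]=0, fast++
slow=0 fast=2: a[fast]=0, fast++
slow=0 fast=3: a[fast]=0, fast++
slow=0 fast=4: a[fast]=8≠0 swap→a[0]=8, slow++,fast++
slow=1 fast=5: a[fast]=0, fast++
slow=1 fast=6: a[fast]=0, fast++
slow=1 fast=7: a[fast]=0, fast++
slow=1 fast=8: a[fast]=2≠0 swap→a[1]=2, slow++,fast++

slow=2, fast=9, a=[8, 2, 0, 0, 0, 0, 0, 0, 0, 6, 0, 0, 0, 3, 0, 8]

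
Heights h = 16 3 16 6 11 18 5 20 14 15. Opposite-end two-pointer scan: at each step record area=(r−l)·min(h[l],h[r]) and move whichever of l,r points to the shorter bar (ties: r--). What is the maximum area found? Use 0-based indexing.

l=0 r=9: min(16,15)*9=135 best=135 *, r--
l=0 r=8: min(16,14)*8=112 best=135, r--
l=0 r=7: min(16,20)*7=112 best=135, l++
l=1 r=7: min(3,20)*6=18 best=135, l++
l=2 r=7: min(16,20)*5=80 best=135, l++
l=3 r=7: min(6,20)*4=24 best=135, l++
l=4 r=7: min(11,20)*3=33 best=135, l++
l=5 r=7: min(18,20)*2=36 best=135, l++
l=6 r=7: min(5,20)*1=5 best=135, l++

max area = 135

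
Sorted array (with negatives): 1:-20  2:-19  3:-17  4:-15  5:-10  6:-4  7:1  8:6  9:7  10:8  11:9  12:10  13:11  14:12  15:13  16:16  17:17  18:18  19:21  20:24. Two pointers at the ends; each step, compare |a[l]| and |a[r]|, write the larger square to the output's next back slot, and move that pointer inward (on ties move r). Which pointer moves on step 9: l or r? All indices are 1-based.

[1,20] |-20|<=|24| out[20]=576 → r--
[1,19] |-20|<=|21| out[19]=441 → r--
[1,18] |-20|>|18| out[18]=400 → l++
[2,18] |-19|>|18| out[17]=361 → l++
[3,18] |-17|<=|18| out[16]=324 → r--
[3,17] |-17|<=|17| out[15]=289 → r--
[3,16] |-17|>|16| out[14]=289 → l++
[4,16] |-15|<=|16| out[13]=256 → r--
[4,15] |-15|>|13| out[12]=225 → l++

l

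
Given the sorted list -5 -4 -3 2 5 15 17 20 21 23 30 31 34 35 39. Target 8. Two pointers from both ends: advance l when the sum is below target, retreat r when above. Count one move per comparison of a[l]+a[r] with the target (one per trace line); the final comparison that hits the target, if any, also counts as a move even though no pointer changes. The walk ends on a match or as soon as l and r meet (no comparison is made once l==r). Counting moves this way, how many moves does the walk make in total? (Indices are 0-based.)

[0,14] -5+39=34 >8 → r--
[0,13] -5+35=30 >8 → r--
[0,12] -5+34=29 >8 → r--
[0,11] -5+31=26 >8 → r--
[0,10] -5+30=25 >8 → r--
[0,9] -5+23=18 >8 → r--
[0,8] -5+21=16 >8 → r--
[0,7] -5+20=15 >8 → r--
[0,6] -5+17=12 >8 → r--
[0,5] -5+15=10 >8 → r--
[0,4] -5+5=0 <8 → l++
[1,4] -4+5=1 <8 → l++
[2,4] -3+5=2 <8 → l++
[3,4] 2+5=7 <8 → l++

14 moves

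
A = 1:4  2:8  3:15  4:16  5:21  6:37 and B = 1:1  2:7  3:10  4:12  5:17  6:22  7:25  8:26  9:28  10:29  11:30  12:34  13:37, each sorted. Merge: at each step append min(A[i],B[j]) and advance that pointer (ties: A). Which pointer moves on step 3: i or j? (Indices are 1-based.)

i=1 j=1: A[i]=4>B[j]=1 take 1, j++
i=1 j=2: A[i]=4<=B[j]=7 take 4, i++
i=2 j=2: A[i]=8>B[j]=7 take 7, j++

j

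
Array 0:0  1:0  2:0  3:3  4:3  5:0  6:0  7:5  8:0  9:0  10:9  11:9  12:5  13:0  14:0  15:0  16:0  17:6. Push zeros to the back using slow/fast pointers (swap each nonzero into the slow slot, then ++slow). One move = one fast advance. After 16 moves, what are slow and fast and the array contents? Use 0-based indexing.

slow=6, fast=16, a=[3, 3, 5, 9, 9, 5, 0, 0, 0, 0, 0, 0, 0, 0, 0, 0, 0, 6]

(s=0,f=0) a[fast]=0 → fast++
(s=0,f=1) a[fast]=0 → fast++
(s=0,f=2) a[fast]=0 → fast++
(s=0,f=3) a[fast]=3≠0 swap→a[0]=3 → slow++,fast++
(s=1,f=4) a[fast]=3≠0 swap→a[1]=3 → slow++,fast++
(s=2,f=5) a[fast]=0 → fast++
(s=2,f=6) a[fast]=0 → fast++
(s=2,f=7) a[fast]=5≠0 swap→a[2]=5 → slow++,fast++
(s=3,f=8) a[fast]=0 → fast++
(s=3,f=9) a[fast]=0 → fast++
(s=3,f=10) a[fast]=9≠0 swap→a[3]=9 → slow++,fast++
(s=4,f=11) a[fast]=9≠0 swap→a[4]=9 → slow++,fast++
(s=5,f=12) a[fast]=5≠0 swap→a[5]=5 → slow++,fast++
(s=6,f=13) a[fast]=0 → fast++
(s=6,f=14) a[fast]=0 → fast++
(s=6,f=15) a[fast]=0 → fast++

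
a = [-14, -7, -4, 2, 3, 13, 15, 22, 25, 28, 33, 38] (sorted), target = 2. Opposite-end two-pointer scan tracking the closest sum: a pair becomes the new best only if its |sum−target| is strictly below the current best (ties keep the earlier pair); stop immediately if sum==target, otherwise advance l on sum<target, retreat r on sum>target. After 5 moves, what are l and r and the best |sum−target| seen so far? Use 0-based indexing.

l=0, r=6, best |Δ|=6

l=0 r=11: -14+38=24 d=22 *, r--
l=0 r=10: -14+33=19 d=17 *, r--
l=0 r=9: -14+28=14 d=12 *, r--
l=0 r=8: -14+25=11 d=9 *, r--
l=0 r=7: -14+22=8 d=6 *, r--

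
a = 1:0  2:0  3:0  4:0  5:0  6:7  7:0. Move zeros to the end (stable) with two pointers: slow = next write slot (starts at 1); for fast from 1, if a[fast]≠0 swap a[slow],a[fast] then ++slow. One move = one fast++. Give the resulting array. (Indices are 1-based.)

[7, 0, 0, 0, 0, 0, 0]

(s=1,f=1) a[fast]=0 → fast++
(s=1,f=2) a[fast]=0 → fast++
(s=1,f=3) a[fast]=0 → fast++
(s=1,f=4) a[fast]=0 → fast++
(s=1,f=5) a[fast]=0 → fast++
(s=1,f=6) a[fast]=7≠0 swap→a[1]=7 → slow++,fast++
(s=2,f=7) a[fast]=0 → fast++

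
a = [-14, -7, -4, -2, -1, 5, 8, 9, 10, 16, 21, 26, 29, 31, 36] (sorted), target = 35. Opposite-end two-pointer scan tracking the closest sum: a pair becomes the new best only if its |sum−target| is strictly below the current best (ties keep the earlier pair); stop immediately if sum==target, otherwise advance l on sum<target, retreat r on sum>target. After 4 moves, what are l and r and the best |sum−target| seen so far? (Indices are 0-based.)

l=4, r=14, best |Δ|=1

[0,14] -14+36=22 d=13 * → l++
[1,14] -7+36=29 d=6 * → l++
[2,14] -4+36=32 d=3 * → l++
[3,14] -2+36=34 d=1 * → l++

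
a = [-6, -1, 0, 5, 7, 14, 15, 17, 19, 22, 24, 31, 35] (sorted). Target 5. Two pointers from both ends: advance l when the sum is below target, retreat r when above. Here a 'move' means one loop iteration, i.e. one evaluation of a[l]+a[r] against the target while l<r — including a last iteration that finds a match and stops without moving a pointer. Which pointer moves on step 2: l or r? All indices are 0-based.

[0,12] -6+35=29 >5 → r--
[0,11] -6+31=25 >5 → r--

r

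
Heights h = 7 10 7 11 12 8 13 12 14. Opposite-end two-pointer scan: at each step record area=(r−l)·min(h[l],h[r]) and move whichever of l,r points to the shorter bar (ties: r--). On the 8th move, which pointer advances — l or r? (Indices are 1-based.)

l=1 r=9: min(7,14)*8=56 best=56 *, l++
l=2 r=9: min(10,14)*7=70 best=70 *, l++
l=3 r=9: min(7,14)*6=42 best=70, l++
l=4 r=9: min(11,14)*5=55 best=70, l++
l=5 r=9: min(12,14)*4=48 best=70, l++
l=6 r=9: min(8,14)*3=24 best=70, l++
l=7 r=9: min(13,14)*2=26 best=70, l++
l=8 r=9: min(12,14)*1=12 best=70, l++

l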